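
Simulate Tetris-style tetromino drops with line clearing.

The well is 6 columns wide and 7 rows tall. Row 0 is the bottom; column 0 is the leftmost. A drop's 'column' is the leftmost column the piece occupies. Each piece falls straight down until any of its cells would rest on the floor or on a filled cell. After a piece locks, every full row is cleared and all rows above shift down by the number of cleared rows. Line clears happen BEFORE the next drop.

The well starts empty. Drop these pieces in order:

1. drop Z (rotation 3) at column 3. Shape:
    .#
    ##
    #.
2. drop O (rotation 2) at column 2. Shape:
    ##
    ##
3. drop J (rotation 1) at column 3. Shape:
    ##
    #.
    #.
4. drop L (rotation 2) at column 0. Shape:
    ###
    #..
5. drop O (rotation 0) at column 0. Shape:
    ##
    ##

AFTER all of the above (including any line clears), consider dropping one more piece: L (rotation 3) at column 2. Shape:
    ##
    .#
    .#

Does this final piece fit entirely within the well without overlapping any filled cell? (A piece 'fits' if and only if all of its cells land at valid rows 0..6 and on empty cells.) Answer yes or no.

Answer: no

Derivation:
Drop 1: Z rot3 at col 3 lands with bottom-row=0; cleared 0 line(s) (total 0); column heights now [0 0 0 2 3 0], max=3
Drop 2: O rot2 at col 2 lands with bottom-row=2; cleared 0 line(s) (total 0); column heights now [0 0 4 4 3 0], max=4
Drop 3: J rot1 at col 3 lands with bottom-row=4; cleared 0 line(s) (total 0); column heights now [0 0 4 7 7 0], max=7
Drop 4: L rot2 at col 0 lands with bottom-row=3; cleared 0 line(s) (total 0); column heights now [5 5 5 7 7 0], max=7
Drop 5: O rot0 at col 0 lands with bottom-row=5; cleared 0 line(s) (total 0); column heights now [7 7 5 7 7 0], max=7
Test piece L rot3 at col 2 (width 2): heights before test = [7 7 5 7 7 0]; fits = False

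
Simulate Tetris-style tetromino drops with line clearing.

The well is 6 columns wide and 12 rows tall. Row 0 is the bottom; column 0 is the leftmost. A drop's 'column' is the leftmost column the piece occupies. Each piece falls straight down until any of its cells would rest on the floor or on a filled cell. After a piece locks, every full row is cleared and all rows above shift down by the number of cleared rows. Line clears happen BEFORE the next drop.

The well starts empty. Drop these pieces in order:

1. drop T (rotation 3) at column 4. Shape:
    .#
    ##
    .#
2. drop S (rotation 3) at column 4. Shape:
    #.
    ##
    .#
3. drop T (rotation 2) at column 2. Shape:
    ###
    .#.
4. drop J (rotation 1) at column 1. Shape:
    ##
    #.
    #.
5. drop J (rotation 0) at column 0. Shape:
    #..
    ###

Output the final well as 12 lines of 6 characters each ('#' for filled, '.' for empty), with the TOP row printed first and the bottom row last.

Answer: ......
......
#.....
###...
.##...
.####.
.#.##.
....##
.....#
.....#
....##
.....#

Derivation:
Drop 1: T rot3 at col 4 lands with bottom-row=0; cleared 0 line(s) (total 0); column heights now [0 0 0 0 2 3], max=3
Drop 2: S rot3 at col 4 lands with bottom-row=3; cleared 0 line(s) (total 0); column heights now [0 0 0 0 6 5], max=6
Drop 3: T rot2 at col 2 lands with bottom-row=5; cleared 0 line(s) (total 0); column heights now [0 0 7 7 7 5], max=7
Drop 4: J rot1 at col 1 lands with bottom-row=5; cleared 0 line(s) (total 0); column heights now [0 8 8 7 7 5], max=8
Drop 5: J rot0 at col 0 lands with bottom-row=8; cleared 0 line(s) (total 0); column heights now [10 9 9 7 7 5], max=10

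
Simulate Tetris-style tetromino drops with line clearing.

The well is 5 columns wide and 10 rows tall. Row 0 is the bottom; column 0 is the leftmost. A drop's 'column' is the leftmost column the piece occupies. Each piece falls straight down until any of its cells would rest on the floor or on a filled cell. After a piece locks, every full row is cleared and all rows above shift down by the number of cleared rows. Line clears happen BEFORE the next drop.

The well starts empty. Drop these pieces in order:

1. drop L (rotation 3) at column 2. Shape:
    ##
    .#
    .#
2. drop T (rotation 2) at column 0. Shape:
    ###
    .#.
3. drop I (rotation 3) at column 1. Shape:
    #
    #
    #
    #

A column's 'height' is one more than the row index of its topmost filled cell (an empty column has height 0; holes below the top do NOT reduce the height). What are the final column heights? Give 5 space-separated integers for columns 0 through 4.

Answer: 4 8 4 3 0

Derivation:
Drop 1: L rot3 at col 2 lands with bottom-row=0; cleared 0 line(s) (total 0); column heights now [0 0 3 3 0], max=3
Drop 2: T rot2 at col 0 lands with bottom-row=2; cleared 0 line(s) (total 0); column heights now [4 4 4 3 0], max=4
Drop 3: I rot3 at col 1 lands with bottom-row=4; cleared 0 line(s) (total 0); column heights now [4 8 4 3 0], max=8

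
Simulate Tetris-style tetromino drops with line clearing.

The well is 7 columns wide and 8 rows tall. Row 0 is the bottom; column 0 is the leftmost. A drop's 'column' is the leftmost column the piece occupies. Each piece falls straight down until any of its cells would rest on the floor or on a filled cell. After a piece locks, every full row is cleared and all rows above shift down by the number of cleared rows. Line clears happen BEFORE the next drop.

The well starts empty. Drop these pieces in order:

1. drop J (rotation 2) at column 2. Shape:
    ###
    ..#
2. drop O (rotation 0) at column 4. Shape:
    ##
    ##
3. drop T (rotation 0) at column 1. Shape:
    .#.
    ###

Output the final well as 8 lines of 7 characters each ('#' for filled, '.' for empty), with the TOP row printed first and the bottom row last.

Drop 1: J rot2 at col 2 lands with bottom-row=0; cleared 0 line(s) (total 0); column heights now [0 0 2 2 2 0 0], max=2
Drop 2: O rot0 at col 4 lands with bottom-row=2; cleared 0 line(s) (total 0); column heights now [0 0 2 2 4 4 0], max=4
Drop 3: T rot0 at col 1 lands with bottom-row=2; cleared 0 line(s) (total 0); column heights now [0 3 4 3 4 4 0], max=4

Answer: .......
.......
.......
.......
..#.##.
.#####.
..###..
....#..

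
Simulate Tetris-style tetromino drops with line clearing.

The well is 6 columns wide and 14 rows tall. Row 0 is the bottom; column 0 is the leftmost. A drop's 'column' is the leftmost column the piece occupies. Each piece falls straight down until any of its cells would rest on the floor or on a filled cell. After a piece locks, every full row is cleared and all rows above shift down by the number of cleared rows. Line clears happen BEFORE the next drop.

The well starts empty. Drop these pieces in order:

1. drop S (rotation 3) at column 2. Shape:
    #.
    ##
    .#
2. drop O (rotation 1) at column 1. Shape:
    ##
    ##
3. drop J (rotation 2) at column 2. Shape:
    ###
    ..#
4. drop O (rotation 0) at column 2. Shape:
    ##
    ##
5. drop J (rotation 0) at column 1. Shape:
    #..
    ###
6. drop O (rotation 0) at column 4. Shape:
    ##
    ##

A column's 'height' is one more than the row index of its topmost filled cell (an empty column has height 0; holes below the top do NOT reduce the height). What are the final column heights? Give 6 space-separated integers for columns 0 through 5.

Drop 1: S rot3 at col 2 lands with bottom-row=0; cleared 0 line(s) (total 0); column heights now [0 0 3 2 0 0], max=3
Drop 2: O rot1 at col 1 lands with bottom-row=3; cleared 0 line(s) (total 0); column heights now [0 5 5 2 0 0], max=5
Drop 3: J rot2 at col 2 lands with bottom-row=4; cleared 0 line(s) (total 0); column heights now [0 5 6 6 6 0], max=6
Drop 4: O rot0 at col 2 lands with bottom-row=6; cleared 0 line(s) (total 0); column heights now [0 5 8 8 6 0], max=8
Drop 5: J rot0 at col 1 lands with bottom-row=8; cleared 0 line(s) (total 0); column heights now [0 10 9 9 6 0], max=10
Drop 6: O rot0 at col 4 lands with bottom-row=6; cleared 0 line(s) (total 0); column heights now [0 10 9 9 8 8], max=10

Answer: 0 10 9 9 8 8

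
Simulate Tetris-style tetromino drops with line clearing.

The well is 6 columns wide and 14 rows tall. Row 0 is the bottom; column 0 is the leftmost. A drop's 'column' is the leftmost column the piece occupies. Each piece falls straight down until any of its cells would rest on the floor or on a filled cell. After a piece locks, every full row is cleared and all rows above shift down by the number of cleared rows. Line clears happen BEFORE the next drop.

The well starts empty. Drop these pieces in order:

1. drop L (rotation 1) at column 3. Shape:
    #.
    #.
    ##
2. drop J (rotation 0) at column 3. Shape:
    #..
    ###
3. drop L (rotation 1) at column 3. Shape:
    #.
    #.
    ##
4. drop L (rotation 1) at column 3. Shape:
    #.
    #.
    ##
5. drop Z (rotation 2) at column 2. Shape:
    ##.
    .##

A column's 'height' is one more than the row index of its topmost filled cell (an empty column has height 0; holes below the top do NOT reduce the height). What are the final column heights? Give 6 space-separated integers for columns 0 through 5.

Drop 1: L rot1 at col 3 lands with bottom-row=0; cleared 0 line(s) (total 0); column heights now [0 0 0 3 1 0], max=3
Drop 2: J rot0 at col 3 lands with bottom-row=3; cleared 0 line(s) (total 0); column heights now [0 0 0 5 4 4], max=5
Drop 3: L rot1 at col 3 lands with bottom-row=5; cleared 0 line(s) (total 0); column heights now [0 0 0 8 6 4], max=8
Drop 4: L rot1 at col 3 lands with bottom-row=8; cleared 0 line(s) (total 0); column heights now [0 0 0 11 9 4], max=11
Drop 5: Z rot2 at col 2 lands with bottom-row=11; cleared 0 line(s) (total 0); column heights now [0 0 13 13 12 4], max=13

Answer: 0 0 13 13 12 4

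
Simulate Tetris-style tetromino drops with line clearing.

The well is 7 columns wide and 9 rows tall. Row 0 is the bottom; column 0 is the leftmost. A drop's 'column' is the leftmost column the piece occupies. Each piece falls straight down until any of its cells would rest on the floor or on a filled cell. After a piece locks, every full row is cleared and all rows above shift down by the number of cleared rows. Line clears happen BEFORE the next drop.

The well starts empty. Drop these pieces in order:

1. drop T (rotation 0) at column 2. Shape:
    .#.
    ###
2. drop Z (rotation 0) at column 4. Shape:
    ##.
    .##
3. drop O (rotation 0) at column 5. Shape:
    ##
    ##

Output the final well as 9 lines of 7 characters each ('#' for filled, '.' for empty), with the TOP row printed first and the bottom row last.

Drop 1: T rot0 at col 2 lands with bottom-row=0; cleared 0 line(s) (total 0); column heights now [0 0 1 2 1 0 0], max=2
Drop 2: Z rot0 at col 4 lands with bottom-row=0; cleared 0 line(s) (total 0); column heights now [0 0 1 2 2 2 1], max=2
Drop 3: O rot0 at col 5 lands with bottom-row=2; cleared 0 line(s) (total 0); column heights now [0 0 1 2 2 4 4], max=4

Answer: .......
.......
.......
.......
.......
.....##
.....##
...###.
..#####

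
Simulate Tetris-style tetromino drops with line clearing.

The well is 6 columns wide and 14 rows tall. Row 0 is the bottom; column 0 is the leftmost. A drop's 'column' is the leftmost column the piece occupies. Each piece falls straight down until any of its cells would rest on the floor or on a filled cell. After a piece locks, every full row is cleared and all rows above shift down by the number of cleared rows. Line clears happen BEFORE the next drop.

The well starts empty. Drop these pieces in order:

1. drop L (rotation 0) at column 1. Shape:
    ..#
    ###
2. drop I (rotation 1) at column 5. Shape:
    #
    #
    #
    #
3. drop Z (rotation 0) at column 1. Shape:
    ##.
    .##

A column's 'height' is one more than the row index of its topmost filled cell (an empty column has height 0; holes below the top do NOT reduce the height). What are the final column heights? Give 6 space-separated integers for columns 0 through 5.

Drop 1: L rot0 at col 1 lands with bottom-row=0; cleared 0 line(s) (total 0); column heights now [0 1 1 2 0 0], max=2
Drop 2: I rot1 at col 5 lands with bottom-row=0; cleared 0 line(s) (total 0); column heights now [0 1 1 2 0 4], max=4
Drop 3: Z rot0 at col 1 lands with bottom-row=2; cleared 0 line(s) (total 0); column heights now [0 4 4 3 0 4], max=4

Answer: 0 4 4 3 0 4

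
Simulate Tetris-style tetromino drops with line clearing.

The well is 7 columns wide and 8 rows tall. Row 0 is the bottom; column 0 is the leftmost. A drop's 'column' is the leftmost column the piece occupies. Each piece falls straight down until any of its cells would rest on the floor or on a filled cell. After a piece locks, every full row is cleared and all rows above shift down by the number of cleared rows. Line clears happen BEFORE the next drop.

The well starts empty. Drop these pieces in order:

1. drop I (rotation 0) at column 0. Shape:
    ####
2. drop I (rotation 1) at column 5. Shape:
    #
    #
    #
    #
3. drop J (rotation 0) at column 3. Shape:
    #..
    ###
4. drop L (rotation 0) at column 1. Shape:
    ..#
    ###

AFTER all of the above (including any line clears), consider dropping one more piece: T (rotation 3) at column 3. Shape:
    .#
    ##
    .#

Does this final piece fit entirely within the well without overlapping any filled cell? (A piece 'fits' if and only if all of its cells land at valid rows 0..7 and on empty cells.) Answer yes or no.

Drop 1: I rot0 at col 0 lands with bottom-row=0; cleared 0 line(s) (total 0); column heights now [1 1 1 1 0 0 0], max=1
Drop 2: I rot1 at col 5 lands with bottom-row=0; cleared 0 line(s) (total 0); column heights now [1 1 1 1 0 4 0], max=4
Drop 3: J rot0 at col 3 lands with bottom-row=4; cleared 0 line(s) (total 0); column heights now [1 1 1 6 5 5 0], max=6
Drop 4: L rot0 at col 1 lands with bottom-row=6; cleared 0 line(s) (total 0); column heights now [1 7 7 8 5 5 0], max=8
Test piece T rot3 at col 3 (width 2): heights before test = [1 7 7 8 5 5 0]; fits = False

Answer: no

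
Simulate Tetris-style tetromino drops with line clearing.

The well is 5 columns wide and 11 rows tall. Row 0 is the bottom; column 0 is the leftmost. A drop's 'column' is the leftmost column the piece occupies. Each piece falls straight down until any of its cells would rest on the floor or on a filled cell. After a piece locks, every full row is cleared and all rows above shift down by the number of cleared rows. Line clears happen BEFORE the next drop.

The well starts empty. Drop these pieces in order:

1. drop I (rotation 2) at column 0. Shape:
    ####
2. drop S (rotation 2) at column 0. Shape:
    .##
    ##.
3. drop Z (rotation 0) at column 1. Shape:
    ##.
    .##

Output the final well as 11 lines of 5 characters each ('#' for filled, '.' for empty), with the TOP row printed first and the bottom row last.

Answer: .....
.....
.....
.....
.....
.....
.##..
..##.
.##..
##...
####.

Derivation:
Drop 1: I rot2 at col 0 lands with bottom-row=0; cleared 0 line(s) (total 0); column heights now [1 1 1 1 0], max=1
Drop 2: S rot2 at col 0 lands with bottom-row=1; cleared 0 line(s) (total 0); column heights now [2 3 3 1 0], max=3
Drop 3: Z rot0 at col 1 lands with bottom-row=3; cleared 0 line(s) (total 0); column heights now [2 5 5 4 0], max=5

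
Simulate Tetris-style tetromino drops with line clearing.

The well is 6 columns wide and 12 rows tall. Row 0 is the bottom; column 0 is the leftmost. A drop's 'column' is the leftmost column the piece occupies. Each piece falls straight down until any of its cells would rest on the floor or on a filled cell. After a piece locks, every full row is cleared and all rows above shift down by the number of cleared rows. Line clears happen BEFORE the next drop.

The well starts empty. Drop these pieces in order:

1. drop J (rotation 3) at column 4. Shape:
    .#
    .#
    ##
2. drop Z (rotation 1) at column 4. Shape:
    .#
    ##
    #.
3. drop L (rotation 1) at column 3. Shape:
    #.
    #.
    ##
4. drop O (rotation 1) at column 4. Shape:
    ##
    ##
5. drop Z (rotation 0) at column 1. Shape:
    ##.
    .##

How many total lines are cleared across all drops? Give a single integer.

Drop 1: J rot3 at col 4 lands with bottom-row=0; cleared 0 line(s) (total 0); column heights now [0 0 0 0 1 3], max=3
Drop 2: Z rot1 at col 4 lands with bottom-row=2; cleared 0 line(s) (total 0); column heights now [0 0 0 0 4 5], max=5
Drop 3: L rot1 at col 3 lands with bottom-row=4; cleared 0 line(s) (total 0); column heights now [0 0 0 7 5 5], max=7
Drop 4: O rot1 at col 4 lands with bottom-row=5; cleared 0 line(s) (total 0); column heights now [0 0 0 7 7 7], max=7
Drop 5: Z rot0 at col 1 lands with bottom-row=7; cleared 0 line(s) (total 0); column heights now [0 9 9 8 7 7], max=9

Answer: 0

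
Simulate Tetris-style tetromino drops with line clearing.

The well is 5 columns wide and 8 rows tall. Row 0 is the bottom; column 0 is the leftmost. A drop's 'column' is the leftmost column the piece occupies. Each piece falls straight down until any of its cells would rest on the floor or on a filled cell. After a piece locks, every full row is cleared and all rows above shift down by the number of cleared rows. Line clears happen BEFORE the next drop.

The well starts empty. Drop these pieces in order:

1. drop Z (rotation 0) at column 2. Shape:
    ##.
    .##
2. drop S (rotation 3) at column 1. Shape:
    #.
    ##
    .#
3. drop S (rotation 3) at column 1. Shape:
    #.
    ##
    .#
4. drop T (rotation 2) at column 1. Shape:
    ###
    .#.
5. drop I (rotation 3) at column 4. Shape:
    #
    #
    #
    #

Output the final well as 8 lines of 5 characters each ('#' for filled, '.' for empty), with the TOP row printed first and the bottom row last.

Drop 1: Z rot0 at col 2 lands with bottom-row=0; cleared 0 line(s) (total 0); column heights now [0 0 2 2 1], max=2
Drop 2: S rot3 at col 1 lands with bottom-row=2; cleared 0 line(s) (total 0); column heights now [0 5 4 2 1], max=5
Drop 3: S rot3 at col 1 lands with bottom-row=4; cleared 0 line(s) (total 0); column heights now [0 7 6 2 1], max=7
Drop 4: T rot2 at col 1 lands with bottom-row=6; cleared 0 line(s) (total 0); column heights now [0 8 8 8 1], max=8
Drop 5: I rot3 at col 4 lands with bottom-row=1; cleared 0 line(s) (total 0); column heights now [0 8 8 8 5], max=8

Answer: .###.
.##..
.##..
.##.#
.##.#
..#.#
..###
...##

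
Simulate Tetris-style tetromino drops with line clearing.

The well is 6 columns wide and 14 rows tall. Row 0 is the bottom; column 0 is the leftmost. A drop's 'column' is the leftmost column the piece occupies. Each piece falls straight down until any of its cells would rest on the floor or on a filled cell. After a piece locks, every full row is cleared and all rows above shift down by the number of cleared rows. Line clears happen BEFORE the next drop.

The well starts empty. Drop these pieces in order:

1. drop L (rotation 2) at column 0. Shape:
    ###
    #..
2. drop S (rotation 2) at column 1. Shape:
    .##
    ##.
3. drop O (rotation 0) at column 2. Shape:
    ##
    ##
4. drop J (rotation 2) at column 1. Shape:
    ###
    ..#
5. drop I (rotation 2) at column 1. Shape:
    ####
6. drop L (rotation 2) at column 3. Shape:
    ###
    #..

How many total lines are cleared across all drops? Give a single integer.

Answer: 0

Derivation:
Drop 1: L rot2 at col 0 lands with bottom-row=0; cleared 0 line(s) (total 0); column heights now [2 2 2 0 0 0], max=2
Drop 2: S rot2 at col 1 lands with bottom-row=2; cleared 0 line(s) (total 0); column heights now [2 3 4 4 0 0], max=4
Drop 3: O rot0 at col 2 lands with bottom-row=4; cleared 0 line(s) (total 0); column heights now [2 3 6 6 0 0], max=6
Drop 4: J rot2 at col 1 lands with bottom-row=6; cleared 0 line(s) (total 0); column heights now [2 8 8 8 0 0], max=8
Drop 5: I rot2 at col 1 lands with bottom-row=8; cleared 0 line(s) (total 0); column heights now [2 9 9 9 9 0], max=9
Drop 6: L rot2 at col 3 lands with bottom-row=9; cleared 0 line(s) (total 0); column heights now [2 9 9 11 11 11], max=11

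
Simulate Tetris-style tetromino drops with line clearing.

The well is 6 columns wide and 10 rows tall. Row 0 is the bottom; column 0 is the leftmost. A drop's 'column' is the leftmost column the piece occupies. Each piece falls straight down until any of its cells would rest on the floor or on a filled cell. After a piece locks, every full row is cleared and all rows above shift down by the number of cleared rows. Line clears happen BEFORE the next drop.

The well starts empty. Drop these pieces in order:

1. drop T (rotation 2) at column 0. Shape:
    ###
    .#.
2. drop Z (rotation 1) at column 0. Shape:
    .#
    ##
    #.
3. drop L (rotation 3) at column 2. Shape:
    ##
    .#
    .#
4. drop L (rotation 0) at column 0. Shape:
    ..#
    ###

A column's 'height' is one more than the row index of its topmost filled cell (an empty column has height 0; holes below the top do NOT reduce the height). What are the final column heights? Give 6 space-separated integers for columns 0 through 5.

Drop 1: T rot2 at col 0 lands with bottom-row=0; cleared 0 line(s) (total 0); column heights now [2 2 2 0 0 0], max=2
Drop 2: Z rot1 at col 0 lands with bottom-row=2; cleared 0 line(s) (total 0); column heights now [4 5 2 0 0 0], max=5
Drop 3: L rot3 at col 2 lands with bottom-row=0; cleared 0 line(s) (total 0); column heights now [4 5 3 3 0 0], max=5
Drop 4: L rot0 at col 0 lands with bottom-row=5; cleared 0 line(s) (total 0); column heights now [6 6 7 3 0 0], max=7

Answer: 6 6 7 3 0 0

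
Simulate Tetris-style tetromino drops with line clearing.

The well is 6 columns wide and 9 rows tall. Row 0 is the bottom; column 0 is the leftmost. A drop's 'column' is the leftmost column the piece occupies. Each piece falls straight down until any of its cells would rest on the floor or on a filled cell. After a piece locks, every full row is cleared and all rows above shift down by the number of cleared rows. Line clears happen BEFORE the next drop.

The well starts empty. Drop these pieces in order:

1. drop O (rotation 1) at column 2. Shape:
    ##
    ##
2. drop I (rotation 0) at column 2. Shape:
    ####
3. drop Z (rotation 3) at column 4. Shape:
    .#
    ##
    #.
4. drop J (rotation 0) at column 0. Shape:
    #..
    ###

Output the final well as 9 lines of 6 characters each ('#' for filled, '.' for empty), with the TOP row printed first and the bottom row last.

Answer: ......
......
......
.....#
#...##
###.#.
..####
..##..
..##..

Derivation:
Drop 1: O rot1 at col 2 lands with bottom-row=0; cleared 0 line(s) (total 0); column heights now [0 0 2 2 0 0], max=2
Drop 2: I rot0 at col 2 lands with bottom-row=2; cleared 0 line(s) (total 0); column heights now [0 0 3 3 3 3], max=3
Drop 3: Z rot3 at col 4 lands with bottom-row=3; cleared 0 line(s) (total 0); column heights now [0 0 3 3 5 6], max=6
Drop 4: J rot0 at col 0 lands with bottom-row=3; cleared 0 line(s) (total 0); column heights now [5 4 4 3 5 6], max=6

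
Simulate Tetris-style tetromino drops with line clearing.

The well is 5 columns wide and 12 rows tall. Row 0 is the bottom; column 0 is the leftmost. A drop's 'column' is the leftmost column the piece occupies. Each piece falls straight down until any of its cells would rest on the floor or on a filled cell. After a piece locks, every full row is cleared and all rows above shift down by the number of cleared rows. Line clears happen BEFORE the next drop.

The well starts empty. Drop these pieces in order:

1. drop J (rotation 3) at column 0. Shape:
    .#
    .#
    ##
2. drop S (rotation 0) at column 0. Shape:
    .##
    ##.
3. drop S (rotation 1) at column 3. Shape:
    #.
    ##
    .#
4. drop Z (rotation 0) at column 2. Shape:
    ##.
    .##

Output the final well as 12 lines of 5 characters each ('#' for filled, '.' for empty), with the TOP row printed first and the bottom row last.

Answer: .....
.....
.....
.....
.....
.....
..##.
.####
##...
.#.#.
.#.##
##..#

Derivation:
Drop 1: J rot3 at col 0 lands with bottom-row=0; cleared 0 line(s) (total 0); column heights now [1 3 0 0 0], max=3
Drop 2: S rot0 at col 0 lands with bottom-row=3; cleared 0 line(s) (total 0); column heights now [4 5 5 0 0], max=5
Drop 3: S rot1 at col 3 lands with bottom-row=0; cleared 0 line(s) (total 0); column heights now [4 5 5 3 2], max=5
Drop 4: Z rot0 at col 2 lands with bottom-row=4; cleared 0 line(s) (total 0); column heights now [4 5 6 6 5], max=6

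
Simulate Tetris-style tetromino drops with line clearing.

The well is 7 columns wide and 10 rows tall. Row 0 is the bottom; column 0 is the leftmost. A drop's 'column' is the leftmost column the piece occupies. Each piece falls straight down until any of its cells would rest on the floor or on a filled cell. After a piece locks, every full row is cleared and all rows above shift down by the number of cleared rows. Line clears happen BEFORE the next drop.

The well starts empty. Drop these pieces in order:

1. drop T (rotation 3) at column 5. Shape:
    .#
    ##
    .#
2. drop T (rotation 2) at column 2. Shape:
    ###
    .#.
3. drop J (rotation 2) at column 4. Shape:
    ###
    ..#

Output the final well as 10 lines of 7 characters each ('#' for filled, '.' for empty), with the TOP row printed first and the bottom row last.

Answer: .......
.......
.......
.......
.......
....###
......#
......#
..#####
...#..#

Derivation:
Drop 1: T rot3 at col 5 lands with bottom-row=0; cleared 0 line(s) (total 0); column heights now [0 0 0 0 0 2 3], max=3
Drop 2: T rot2 at col 2 lands with bottom-row=0; cleared 0 line(s) (total 0); column heights now [0 0 2 2 2 2 3], max=3
Drop 3: J rot2 at col 4 lands with bottom-row=3; cleared 0 line(s) (total 0); column heights now [0 0 2 2 5 5 5], max=5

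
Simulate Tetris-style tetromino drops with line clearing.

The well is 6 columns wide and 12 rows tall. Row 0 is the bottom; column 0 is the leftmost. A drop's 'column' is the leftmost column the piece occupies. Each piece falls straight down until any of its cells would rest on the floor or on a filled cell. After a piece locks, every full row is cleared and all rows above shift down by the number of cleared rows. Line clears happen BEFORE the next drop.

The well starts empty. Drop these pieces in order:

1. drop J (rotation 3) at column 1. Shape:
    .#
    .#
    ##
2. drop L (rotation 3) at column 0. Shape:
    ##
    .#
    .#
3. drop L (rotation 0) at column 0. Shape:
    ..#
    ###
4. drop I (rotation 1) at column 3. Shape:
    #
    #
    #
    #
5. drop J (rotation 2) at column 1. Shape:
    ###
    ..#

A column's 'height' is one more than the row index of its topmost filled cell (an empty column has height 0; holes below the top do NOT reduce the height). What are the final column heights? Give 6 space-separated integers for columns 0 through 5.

Drop 1: J rot3 at col 1 lands with bottom-row=0; cleared 0 line(s) (total 0); column heights now [0 1 3 0 0 0], max=3
Drop 2: L rot3 at col 0 lands with bottom-row=1; cleared 0 line(s) (total 0); column heights now [4 4 3 0 0 0], max=4
Drop 3: L rot0 at col 0 lands with bottom-row=4; cleared 0 line(s) (total 0); column heights now [5 5 6 0 0 0], max=6
Drop 4: I rot1 at col 3 lands with bottom-row=0; cleared 0 line(s) (total 0); column heights now [5 5 6 4 0 0], max=6
Drop 5: J rot2 at col 1 lands with bottom-row=5; cleared 0 line(s) (total 0); column heights now [5 7 7 7 0 0], max=7

Answer: 5 7 7 7 0 0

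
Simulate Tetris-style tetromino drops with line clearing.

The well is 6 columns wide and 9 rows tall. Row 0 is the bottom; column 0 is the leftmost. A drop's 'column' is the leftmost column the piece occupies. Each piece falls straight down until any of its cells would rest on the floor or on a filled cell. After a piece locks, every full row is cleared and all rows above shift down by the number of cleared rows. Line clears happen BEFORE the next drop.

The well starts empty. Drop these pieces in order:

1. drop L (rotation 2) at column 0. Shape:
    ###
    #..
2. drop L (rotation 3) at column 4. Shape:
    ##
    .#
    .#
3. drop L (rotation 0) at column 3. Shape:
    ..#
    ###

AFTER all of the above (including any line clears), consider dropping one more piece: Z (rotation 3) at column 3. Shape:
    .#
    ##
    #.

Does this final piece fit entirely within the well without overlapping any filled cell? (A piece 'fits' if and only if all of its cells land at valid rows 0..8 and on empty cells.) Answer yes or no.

Answer: yes

Derivation:
Drop 1: L rot2 at col 0 lands with bottom-row=0; cleared 0 line(s) (total 0); column heights now [2 2 2 0 0 0], max=2
Drop 2: L rot3 at col 4 lands with bottom-row=0; cleared 0 line(s) (total 0); column heights now [2 2 2 0 3 3], max=3
Drop 3: L rot0 at col 3 lands with bottom-row=3; cleared 0 line(s) (total 0); column heights now [2 2 2 4 4 5], max=5
Test piece Z rot3 at col 3 (width 2): heights before test = [2 2 2 4 4 5]; fits = True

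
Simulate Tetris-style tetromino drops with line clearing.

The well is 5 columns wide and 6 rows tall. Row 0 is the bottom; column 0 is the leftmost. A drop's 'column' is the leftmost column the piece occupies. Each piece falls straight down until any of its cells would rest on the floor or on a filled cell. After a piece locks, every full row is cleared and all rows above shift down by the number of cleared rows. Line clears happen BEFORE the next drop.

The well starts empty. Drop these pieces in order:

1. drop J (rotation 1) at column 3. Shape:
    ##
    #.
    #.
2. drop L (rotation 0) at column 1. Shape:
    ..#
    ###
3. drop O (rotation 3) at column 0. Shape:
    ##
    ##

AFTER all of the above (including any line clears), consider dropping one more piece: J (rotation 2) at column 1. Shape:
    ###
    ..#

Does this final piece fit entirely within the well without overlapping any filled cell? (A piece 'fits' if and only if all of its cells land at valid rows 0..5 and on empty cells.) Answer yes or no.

Drop 1: J rot1 at col 3 lands with bottom-row=0; cleared 0 line(s) (total 0); column heights now [0 0 0 3 3], max=3
Drop 2: L rot0 at col 1 lands with bottom-row=3; cleared 0 line(s) (total 0); column heights now [0 4 4 5 3], max=5
Drop 3: O rot3 at col 0 lands with bottom-row=4; cleared 0 line(s) (total 0); column heights now [6 6 4 5 3], max=6
Test piece J rot2 at col 1 (width 3): heights before test = [6 6 4 5 3]; fits = False

Answer: no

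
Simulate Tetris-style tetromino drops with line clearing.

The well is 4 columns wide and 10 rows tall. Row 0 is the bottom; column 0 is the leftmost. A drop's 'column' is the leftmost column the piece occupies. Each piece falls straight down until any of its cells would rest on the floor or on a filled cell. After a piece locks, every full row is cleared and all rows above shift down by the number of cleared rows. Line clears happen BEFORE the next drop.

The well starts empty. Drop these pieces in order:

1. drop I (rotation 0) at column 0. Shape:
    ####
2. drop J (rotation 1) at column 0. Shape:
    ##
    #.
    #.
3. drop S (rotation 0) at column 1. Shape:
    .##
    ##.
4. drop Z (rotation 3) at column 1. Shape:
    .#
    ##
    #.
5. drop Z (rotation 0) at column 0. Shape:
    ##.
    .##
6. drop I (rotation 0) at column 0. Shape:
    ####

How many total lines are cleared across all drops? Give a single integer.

Answer: 2

Derivation:
Drop 1: I rot0 at col 0 lands with bottom-row=0; cleared 1 line(s) (total 1); column heights now [0 0 0 0], max=0
Drop 2: J rot1 at col 0 lands with bottom-row=0; cleared 0 line(s) (total 1); column heights now [3 3 0 0], max=3
Drop 3: S rot0 at col 1 lands with bottom-row=3; cleared 0 line(s) (total 1); column heights now [3 4 5 5], max=5
Drop 4: Z rot3 at col 1 lands with bottom-row=4; cleared 0 line(s) (total 1); column heights now [3 6 7 5], max=7
Drop 5: Z rot0 at col 0 lands with bottom-row=7; cleared 0 line(s) (total 1); column heights now [9 9 8 5], max=9
Drop 6: I rot0 at col 0 lands with bottom-row=9; cleared 1 line(s) (total 2); column heights now [9 9 8 5], max=9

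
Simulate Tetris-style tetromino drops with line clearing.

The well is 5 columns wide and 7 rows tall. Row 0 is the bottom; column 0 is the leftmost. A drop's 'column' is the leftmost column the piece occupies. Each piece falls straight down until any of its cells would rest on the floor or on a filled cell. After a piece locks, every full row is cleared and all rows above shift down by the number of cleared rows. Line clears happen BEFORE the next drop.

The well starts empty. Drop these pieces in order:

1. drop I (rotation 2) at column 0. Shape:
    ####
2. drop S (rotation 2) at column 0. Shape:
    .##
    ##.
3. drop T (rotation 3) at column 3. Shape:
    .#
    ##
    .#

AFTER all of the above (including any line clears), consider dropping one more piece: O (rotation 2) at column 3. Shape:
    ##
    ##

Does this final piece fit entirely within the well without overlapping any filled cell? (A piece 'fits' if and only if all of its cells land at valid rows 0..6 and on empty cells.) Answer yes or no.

Drop 1: I rot2 at col 0 lands with bottom-row=0; cleared 0 line(s) (total 0); column heights now [1 1 1 1 0], max=1
Drop 2: S rot2 at col 0 lands with bottom-row=1; cleared 0 line(s) (total 0); column heights now [2 3 3 1 0], max=3
Drop 3: T rot3 at col 3 lands with bottom-row=0; cleared 1 line(s) (total 1); column heights now [1 2 2 1 2], max=2
Test piece O rot2 at col 3 (width 2): heights before test = [1 2 2 1 2]; fits = True

Answer: yes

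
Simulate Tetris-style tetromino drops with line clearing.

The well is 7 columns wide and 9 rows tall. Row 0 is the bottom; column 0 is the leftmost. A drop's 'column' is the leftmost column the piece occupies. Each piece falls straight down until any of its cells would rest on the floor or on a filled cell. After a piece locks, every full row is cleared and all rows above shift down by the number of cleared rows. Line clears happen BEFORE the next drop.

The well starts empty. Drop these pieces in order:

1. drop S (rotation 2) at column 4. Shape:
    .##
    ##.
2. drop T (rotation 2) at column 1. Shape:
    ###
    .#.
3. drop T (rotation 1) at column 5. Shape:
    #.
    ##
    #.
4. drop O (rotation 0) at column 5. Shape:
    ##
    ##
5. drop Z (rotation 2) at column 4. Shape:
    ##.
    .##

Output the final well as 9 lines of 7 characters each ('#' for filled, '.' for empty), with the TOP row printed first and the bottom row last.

Drop 1: S rot2 at col 4 lands with bottom-row=0; cleared 0 line(s) (total 0); column heights now [0 0 0 0 1 2 2], max=2
Drop 2: T rot2 at col 1 lands with bottom-row=0; cleared 0 line(s) (total 0); column heights now [0 2 2 2 1 2 2], max=2
Drop 3: T rot1 at col 5 lands with bottom-row=2; cleared 0 line(s) (total 0); column heights now [0 2 2 2 1 5 4], max=5
Drop 4: O rot0 at col 5 lands with bottom-row=5; cleared 0 line(s) (total 0); column heights now [0 2 2 2 1 7 7], max=7
Drop 5: Z rot2 at col 4 lands with bottom-row=7; cleared 0 line(s) (total 0); column heights now [0 2 2 2 9 9 8], max=9

Answer: ....##.
.....##
.....##
.....##
.....#.
.....##
.....#.
.###.##
..#.##.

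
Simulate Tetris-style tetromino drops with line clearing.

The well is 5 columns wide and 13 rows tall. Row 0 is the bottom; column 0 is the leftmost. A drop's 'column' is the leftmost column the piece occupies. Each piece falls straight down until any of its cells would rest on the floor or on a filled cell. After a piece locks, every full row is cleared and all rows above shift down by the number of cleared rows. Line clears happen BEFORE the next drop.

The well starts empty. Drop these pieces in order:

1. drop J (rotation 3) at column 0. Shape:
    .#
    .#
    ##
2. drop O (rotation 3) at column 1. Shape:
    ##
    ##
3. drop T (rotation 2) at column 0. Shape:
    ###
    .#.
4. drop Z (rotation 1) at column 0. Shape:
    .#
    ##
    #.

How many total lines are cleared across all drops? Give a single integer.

Drop 1: J rot3 at col 0 lands with bottom-row=0; cleared 0 line(s) (total 0); column heights now [1 3 0 0 0], max=3
Drop 2: O rot3 at col 1 lands with bottom-row=3; cleared 0 line(s) (total 0); column heights now [1 5 5 0 0], max=5
Drop 3: T rot2 at col 0 lands with bottom-row=5; cleared 0 line(s) (total 0); column heights now [7 7 7 0 0], max=7
Drop 4: Z rot1 at col 0 lands with bottom-row=7; cleared 0 line(s) (total 0); column heights now [9 10 7 0 0], max=10

Answer: 0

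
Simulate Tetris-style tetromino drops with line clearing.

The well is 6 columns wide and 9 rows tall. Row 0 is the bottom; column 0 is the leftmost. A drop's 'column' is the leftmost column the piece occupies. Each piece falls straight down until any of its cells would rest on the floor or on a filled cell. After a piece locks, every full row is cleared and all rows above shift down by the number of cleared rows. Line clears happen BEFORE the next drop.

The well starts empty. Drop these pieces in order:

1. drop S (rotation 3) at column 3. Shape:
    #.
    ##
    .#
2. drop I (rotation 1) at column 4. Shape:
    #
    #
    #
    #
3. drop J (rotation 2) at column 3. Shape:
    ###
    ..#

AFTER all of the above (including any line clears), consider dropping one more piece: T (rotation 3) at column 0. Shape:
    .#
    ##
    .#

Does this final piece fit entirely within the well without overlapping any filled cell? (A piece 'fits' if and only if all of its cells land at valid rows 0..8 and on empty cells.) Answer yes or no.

Drop 1: S rot3 at col 3 lands with bottom-row=0; cleared 0 line(s) (total 0); column heights now [0 0 0 3 2 0], max=3
Drop 2: I rot1 at col 4 lands with bottom-row=2; cleared 0 line(s) (total 0); column heights now [0 0 0 3 6 0], max=6
Drop 3: J rot2 at col 3 lands with bottom-row=5; cleared 0 line(s) (total 0); column heights now [0 0 0 7 7 7], max=7
Test piece T rot3 at col 0 (width 2): heights before test = [0 0 0 7 7 7]; fits = True

Answer: yes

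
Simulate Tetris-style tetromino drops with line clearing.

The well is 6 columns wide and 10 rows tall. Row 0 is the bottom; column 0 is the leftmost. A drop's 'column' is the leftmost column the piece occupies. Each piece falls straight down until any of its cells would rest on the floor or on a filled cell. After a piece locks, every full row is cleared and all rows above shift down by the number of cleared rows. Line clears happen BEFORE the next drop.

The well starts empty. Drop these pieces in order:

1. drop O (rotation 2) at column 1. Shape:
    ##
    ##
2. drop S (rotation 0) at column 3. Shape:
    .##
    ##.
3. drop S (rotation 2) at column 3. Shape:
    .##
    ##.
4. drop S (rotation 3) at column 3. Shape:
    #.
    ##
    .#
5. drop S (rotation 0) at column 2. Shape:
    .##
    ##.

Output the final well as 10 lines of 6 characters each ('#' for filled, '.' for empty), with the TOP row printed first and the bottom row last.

Answer: ......
...##.
..##..
...#..
...##.
....#.
....##
...##.
.##.##
.####.

Derivation:
Drop 1: O rot2 at col 1 lands with bottom-row=0; cleared 0 line(s) (total 0); column heights now [0 2 2 0 0 0], max=2
Drop 2: S rot0 at col 3 lands with bottom-row=0; cleared 0 line(s) (total 0); column heights now [0 2 2 1 2 2], max=2
Drop 3: S rot2 at col 3 lands with bottom-row=2; cleared 0 line(s) (total 0); column heights now [0 2 2 3 4 4], max=4
Drop 4: S rot3 at col 3 lands with bottom-row=4; cleared 0 line(s) (total 0); column heights now [0 2 2 7 6 4], max=7
Drop 5: S rot0 at col 2 lands with bottom-row=7; cleared 0 line(s) (total 0); column heights now [0 2 8 9 9 4], max=9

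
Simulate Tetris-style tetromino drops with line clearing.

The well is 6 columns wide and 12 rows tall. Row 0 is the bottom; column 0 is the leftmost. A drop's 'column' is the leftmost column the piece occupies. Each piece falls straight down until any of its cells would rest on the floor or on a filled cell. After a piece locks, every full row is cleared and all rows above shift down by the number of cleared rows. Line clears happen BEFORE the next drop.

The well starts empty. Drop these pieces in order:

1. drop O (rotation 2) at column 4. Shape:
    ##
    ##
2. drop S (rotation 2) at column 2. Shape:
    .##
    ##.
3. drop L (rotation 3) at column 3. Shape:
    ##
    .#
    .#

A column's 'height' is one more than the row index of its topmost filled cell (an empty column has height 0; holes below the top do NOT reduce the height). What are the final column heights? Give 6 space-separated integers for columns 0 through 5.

Answer: 0 0 2 6 6 2

Derivation:
Drop 1: O rot2 at col 4 lands with bottom-row=0; cleared 0 line(s) (total 0); column heights now [0 0 0 0 2 2], max=2
Drop 2: S rot2 at col 2 lands with bottom-row=1; cleared 0 line(s) (total 0); column heights now [0 0 2 3 3 2], max=3
Drop 3: L rot3 at col 3 lands with bottom-row=3; cleared 0 line(s) (total 0); column heights now [0 0 2 6 6 2], max=6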